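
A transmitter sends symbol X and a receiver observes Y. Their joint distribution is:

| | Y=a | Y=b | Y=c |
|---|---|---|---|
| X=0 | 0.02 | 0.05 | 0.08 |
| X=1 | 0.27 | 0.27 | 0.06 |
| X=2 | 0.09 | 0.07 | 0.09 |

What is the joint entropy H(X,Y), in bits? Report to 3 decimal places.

H(X,Y) = −Σ p(x,y)·log₂ p(x,y) over all 9 cells.
  cell (0,a): −0.02·log₂0.02 = 0.1129
  cell (0,b): −0.05·log₂0.05 = 0.2161
  cell (0,c): −0.08·log₂0.08 = 0.2915
  cell (1,a): −0.27·log₂0.27 = 0.5100
  cell (1,b): −0.27·log₂0.27 = 0.5100
  cell (1,c): −0.06·log₂0.06 = 0.2435
  cell (2,a): −0.09·log₂0.09 = 0.3127
  cell (2,b): −0.07·log₂0.07 = 0.2686
  cell (2,c): −0.09·log₂0.09 = 0.3127
Sum = 2.778 bits.

2.778 bits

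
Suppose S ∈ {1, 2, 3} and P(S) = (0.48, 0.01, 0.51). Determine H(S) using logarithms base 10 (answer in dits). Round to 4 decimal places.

0.3221 dits

H(S) = −Σ p·log₁₀ p.
  −(0.48)·log₁₀(0.48) = 0.15300
  −(0.01)·log₁₀(0.01) = 0.02000
  −(0.51)·log₁₀(0.51) = 0.14914
Sum: 0.15300 + 0.02000 + 0.14914 = 0.3221 dits.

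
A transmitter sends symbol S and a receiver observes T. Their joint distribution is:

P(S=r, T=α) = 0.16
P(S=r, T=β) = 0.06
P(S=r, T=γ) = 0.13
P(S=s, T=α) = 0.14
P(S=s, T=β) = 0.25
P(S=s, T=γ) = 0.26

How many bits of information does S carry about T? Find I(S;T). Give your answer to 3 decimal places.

Marginals: p(S) = (0.3500, 0.6500), p(T) = (0.3000, 0.3100, 0.3900).
I(S;T) = Σ p(x,y)·log₂[p(x,y)/(p(x)p(y))].
  (r,α): 0.16·log₂(1.5238) = 0.0972
  (r,β): 0.06·log₂(0.5530) = -0.0513
  (r,γ): 0.13·log₂(0.9524) = -0.0092
  (s,α): 0.14·log₂(0.7179) = -0.0669
  (s,β): 0.25·log₂(1.2407) = 0.0778
  (s,γ): 0.26·log₂(1.0256) = 0.0095
Sum = 0.057 bits.

0.057 bits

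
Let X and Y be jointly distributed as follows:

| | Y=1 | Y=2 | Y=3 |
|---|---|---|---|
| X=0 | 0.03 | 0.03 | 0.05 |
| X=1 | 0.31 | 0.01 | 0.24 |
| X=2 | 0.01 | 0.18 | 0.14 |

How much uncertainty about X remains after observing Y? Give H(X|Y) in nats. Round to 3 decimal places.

Marginals: p(X) = (0.1100, 0.5600, 0.3300), p(Y) = (0.3500, 0.2200, 0.4300).
H(X|Y) = Σ p(Y) · H(X|Y=·).
  Y=1: p=0.3500, H(X|Y=1) = 0.4196
  Y=2: p=0.2200, H(X|Y=2) = 0.5764
  Y=3: p=0.4300, H(X|Y=3) = 0.9410
Weighted sum = 0.678 nats.

0.678 nats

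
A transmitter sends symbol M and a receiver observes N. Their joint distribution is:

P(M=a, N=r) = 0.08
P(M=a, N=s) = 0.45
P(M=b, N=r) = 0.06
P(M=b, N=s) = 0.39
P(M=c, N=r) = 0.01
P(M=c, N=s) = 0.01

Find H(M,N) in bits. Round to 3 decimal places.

H(M,N) = −Σ p(x,y)·log₂ p(x,y) over all 6 cells.
  cell (a,r): −0.08·log₂0.08 = 0.2915
  cell (a,s): −0.45·log₂0.45 = 0.5184
  cell (b,r): −0.06·log₂0.06 = 0.2435
  cell (b,s): −0.39·log₂0.39 = 0.5298
  cell (c,r): −0.01·log₂0.01 = 0.0664
  cell (c,s): −0.01·log₂0.01 = 0.0664
Sum = 1.716 bits.

1.716 bits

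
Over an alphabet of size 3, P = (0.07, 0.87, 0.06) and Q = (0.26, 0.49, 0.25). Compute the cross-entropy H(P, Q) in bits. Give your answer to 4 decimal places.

1.1514 bits

H(P,Q) = −Σ p·log₂ q.
  −0.07·log₂(0.26) = 0.13604
  −0.87·log₂(0.49) = 0.89536
  −0.06·log₂(0.25) = 0.12000
H(P,Q) = 1.1514 bits.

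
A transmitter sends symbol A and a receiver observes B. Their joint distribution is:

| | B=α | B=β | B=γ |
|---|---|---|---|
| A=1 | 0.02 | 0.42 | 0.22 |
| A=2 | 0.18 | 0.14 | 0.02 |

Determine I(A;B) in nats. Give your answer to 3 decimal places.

0.192 nats

Marginals: p(A) = (0.6600, 0.3400), p(B) = (0.2000, 0.5600, 0.2400).
I(A;B) = H(A) + H(B) − H(A,B).
H(A) = 0.6410, H(B) = 0.9891, H(A,B) = 1.4379.
I(A;B) = 0.6410 + 0.9891 − 1.4379 = 0.192 nats.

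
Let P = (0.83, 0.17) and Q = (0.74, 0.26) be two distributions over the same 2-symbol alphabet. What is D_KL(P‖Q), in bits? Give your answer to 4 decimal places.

0.0332 bits

D(P‖Q) = Σ p·log₂(p/q).
  0.83·log₂(0.83/0.74) = 0.13744
  0.17·log₂(0.17/0.26) = -0.10421
D(P‖Q) = 0.0332 bits.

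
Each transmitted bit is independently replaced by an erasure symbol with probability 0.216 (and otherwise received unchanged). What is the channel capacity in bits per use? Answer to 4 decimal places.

0.7840 bits

Binary erasure channel: capacity C = 1 − ε.
C = 1 − 0.216 = 0.7840 bits per channel use.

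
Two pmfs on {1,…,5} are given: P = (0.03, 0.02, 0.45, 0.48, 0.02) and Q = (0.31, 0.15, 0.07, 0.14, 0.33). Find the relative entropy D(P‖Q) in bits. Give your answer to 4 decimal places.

1.8212 bits

D(P‖Q) = Σ p·log₂(p/q).
  0.03·log₂(0.03/0.31) = -0.10108
  0.02·log₂(0.02/0.15) = -0.05814
  0.45·log₂(0.45/0.07) = 1.20802
  0.48·log₂(0.48/0.14) = 0.85325
  0.02·log₂(0.02/0.33) = -0.08089
D(P‖Q) = 1.8212 bits.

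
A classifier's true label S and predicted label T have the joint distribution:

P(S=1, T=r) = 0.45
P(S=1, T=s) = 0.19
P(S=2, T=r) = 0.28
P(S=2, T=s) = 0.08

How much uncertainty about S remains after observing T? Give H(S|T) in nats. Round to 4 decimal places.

Marginals: p(S) = (0.6400, 0.3600), p(T) = (0.7300, 0.2700).
H(S|T) = Σ p(T) · H(S|T=·).
  T=r: p=0.7300, H(S|T=r) = 0.6658
  T=s: p=0.2700, H(S|T=s) = 0.6077
Weighted sum = 0.6501 nats.

0.6501 nats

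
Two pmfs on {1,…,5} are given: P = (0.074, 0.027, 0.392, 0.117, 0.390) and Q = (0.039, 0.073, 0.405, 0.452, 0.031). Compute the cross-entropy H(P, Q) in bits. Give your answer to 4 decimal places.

3.0480 bits

H(P,Q) = −Σ p·log₂ q.
  −0.074·log₂(0.039) = 0.34635
  −0.027·log₂(0.073) = 0.10195
  −0.392·log₂(0.405) = 0.51117
  −0.117·log₂(0.452) = 0.13404
  −0.390·log₂(0.031) = 1.95452
H(P,Q) = 3.0480 bits.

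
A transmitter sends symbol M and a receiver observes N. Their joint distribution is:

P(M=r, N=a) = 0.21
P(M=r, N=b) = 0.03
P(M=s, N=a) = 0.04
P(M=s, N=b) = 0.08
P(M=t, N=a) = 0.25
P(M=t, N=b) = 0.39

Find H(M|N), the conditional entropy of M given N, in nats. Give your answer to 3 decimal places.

Marginals: p(M) = (0.2400, 0.1200, 0.6400), p(N) = (0.5000, 0.5000).
H(M|N) = Σ p(N) · H(M|N=·).
  N=a: p=0.5000, H(M|N=a) = 0.9130
  N=b: p=0.5000, H(M|N=b) = 0.6558
Weighted sum = 0.784 nats.

0.784 nats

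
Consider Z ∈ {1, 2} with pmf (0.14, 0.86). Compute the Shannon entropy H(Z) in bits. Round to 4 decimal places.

0.5842 bits

H(Z) = −Σ p·log₂ p.
  −(0.14)·log₂(0.14) = 0.39711
  −(0.86)·log₂(0.86) = 0.18713
Sum: 0.39711 + 0.18713 = 0.5842 bits.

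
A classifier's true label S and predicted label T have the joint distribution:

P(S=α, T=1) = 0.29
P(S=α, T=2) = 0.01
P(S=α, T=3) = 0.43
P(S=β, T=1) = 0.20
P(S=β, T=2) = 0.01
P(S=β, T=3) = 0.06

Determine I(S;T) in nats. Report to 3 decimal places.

Marginals: p(S) = (0.7300, 0.2700), p(T) = (0.4900, 0.0200, 0.4900).
I(S;T) = Σ p(x,y)·ln[p(x,y)/(p(x)p(y))].
  (α,1): 0.29·ln(0.8107) = -0.0608
  (α,2): 0.01·ln(0.6849) = -0.0038
  (α,3): 0.43·ln(1.2021) = 0.0792
  (β,1): 0.20·ln(1.5117) = 0.0826
  (β,2): 0.01·ln(1.8519) = 0.0062
  (β,3): 0.06·ln(0.4535) = -0.0474
Sum = 0.056 nats.

0.056 nats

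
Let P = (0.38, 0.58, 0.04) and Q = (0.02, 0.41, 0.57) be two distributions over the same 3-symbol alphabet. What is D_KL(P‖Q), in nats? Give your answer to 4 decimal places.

1.2138 nats

D(P‖Q) = Σ p·ln(p/q).
  0.38·ln(0.38/0.02) = 1.11889
  0.58·ln(0.58/0.41) = 0.20119
  0.04·ln(0.04/0.57) = -0.10627
D(P‖Q) = 1.2138 nats.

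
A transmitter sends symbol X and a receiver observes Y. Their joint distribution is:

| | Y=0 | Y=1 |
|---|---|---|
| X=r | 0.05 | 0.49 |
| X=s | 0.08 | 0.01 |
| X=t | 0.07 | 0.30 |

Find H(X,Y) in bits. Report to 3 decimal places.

H(X,Y) = −Σ p(x,y)·log₂ p(x,y) over all 6 cells.
  cell (r,0): −0.05·log₂0.05 = 0.2161
  cell (r,1): −0.49·log₂0.49 = 0.5043
  cell (s,0): −0.08·log₂0.08 = 0.2915
  cell (s,1): −0.01·log₂0.01 = 0.0664
  cell (t,0): −0.07·log₂0.07 = 0.2686
  cell (t,1): −0.30·log₂0.30 = 0.5211
Sum = 1.868 bits.

1.868 bits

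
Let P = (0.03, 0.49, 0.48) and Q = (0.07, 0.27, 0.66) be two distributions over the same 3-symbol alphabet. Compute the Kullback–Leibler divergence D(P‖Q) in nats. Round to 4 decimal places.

0.1138 nats

D(P‖Q) = Σ p·ln(p/q).
  0.03·ln(0.03/0.07) = -0.02542
  0.49·ln(0.49/0.27) = 0.29203
  0.48·ln(0.48/0.66) = -0.15286
D(P‖Q) = 0.1138 nats.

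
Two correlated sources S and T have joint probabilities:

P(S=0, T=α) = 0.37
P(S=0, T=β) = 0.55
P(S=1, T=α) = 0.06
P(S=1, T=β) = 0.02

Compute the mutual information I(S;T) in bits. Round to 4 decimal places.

Marginals: p(S) = (0.9200, 0.0800), p(T) = (0.4300, 0.5700).
I(S;T) = Σ p(x,y)·log₂[p(x,y)/(p(x)p(y))].
  (0,α): 0.37·log₂(0.9353) = -0.03571
  (0,β): 0.55·log₂(1.0488) = 0.03782
  (1,α): 0.06·log₂(1.7442) = 0.04815
  (1,β): 0.02·log₂(0.4386) = -0.02378
Sum = 0.0265 bits.

0.0265 bits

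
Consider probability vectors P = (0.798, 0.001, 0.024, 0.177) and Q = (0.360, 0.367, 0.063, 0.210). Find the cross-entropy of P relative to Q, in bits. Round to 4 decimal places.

H(P,Q) = −Σ p·log₂ q.
  −0.798·log₂(0.360) = 1.17620
  −0.001·log₂(0.367) = 0.00145
  −0.024·log₂(0.063) = 0.09572
  −0.177·log₂(0.210) = 0.39852
H(P,Q) = 1.6719 bits.

1.6719 bits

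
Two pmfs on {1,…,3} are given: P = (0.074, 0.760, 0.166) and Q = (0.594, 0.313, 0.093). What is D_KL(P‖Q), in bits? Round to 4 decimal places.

D(P‖Q) = Σ p·log₂(p/q).
  0.074·log₂(0.074/0.594) = -0.22236
  0.760·log₂(0.760/0.313) = 0.97268
  0.166·log₂(0.166/0.093) = 0.13876
D(P‖Q) = 0.8891 bits.

0.8891 bits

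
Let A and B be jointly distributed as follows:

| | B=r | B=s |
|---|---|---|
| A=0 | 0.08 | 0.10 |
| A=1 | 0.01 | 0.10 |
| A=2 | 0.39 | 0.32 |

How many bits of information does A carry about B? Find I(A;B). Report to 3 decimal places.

Marginals: p(A) = (0.1800, 0.1100, 0.7100), p(B) = (0.4800, 0.5200).
I(A;B) = Σ p(x,y)·log₂[p(x,y)/(p(x)p(y))].
  (0,r): 0.08·log₂(0.9259) = -0.0089
  (0,s): 0.10·log₂(1.0684) = 0.0095
  (1,r): 0.01·log₂(0.1894) = -0.0240
  (1,s): 0.10·log₂(1.7483) = 0.0806
  (2,r): 0.39·log₂(1.1444) = 0.0759
  (2,s): 0.32·log₂(0.8667) = -0.0660
Sum = 0.067 bits.

0.067 bits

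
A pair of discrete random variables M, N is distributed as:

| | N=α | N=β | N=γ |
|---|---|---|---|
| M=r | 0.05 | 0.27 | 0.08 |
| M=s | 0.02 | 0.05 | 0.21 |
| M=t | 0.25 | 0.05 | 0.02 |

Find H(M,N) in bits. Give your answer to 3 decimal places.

H(M,N) = −Σ p(x,y)·log₂ p(x,y) over all 9 cells.
  cell (r,α): −0.05·log₂0.05 = 0.2161
  cell (r,β): −0.27·log₂0.27 = 0.5100
  cell (r,γ): −0.08·log₂0.08 = 0.2915
  cell (s,α): −0.02·log₂0.02 = 0.1129
  cell (s,β): −0.05·log₂0.05 = 0.2161
  cell (s,γ): −0.21·log₂0.21 = 0.4728
  cell (t,α): −0.25·log₂0.25 = 0.5000
  cell (t,β): −0.05·log₂0.05 = 0.2161
  cell (t,γ): −0.02·log₂0.02 = 0.1129
Sum = 2.648 bits.

2.648 bits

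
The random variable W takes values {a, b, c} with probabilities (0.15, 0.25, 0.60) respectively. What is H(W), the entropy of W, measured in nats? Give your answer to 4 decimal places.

H(W) = −Σ p·ln p.
  −(0.15)·ln(0.15) = 0.28457
  −(0.25)·ln(0.25) = 0.34657
  −(0.60)·ln(0.60) = 0.30650
Sum: 0.28457 + 0.34657 + 0.30650 = 0.9376 nats.

0.9376 nats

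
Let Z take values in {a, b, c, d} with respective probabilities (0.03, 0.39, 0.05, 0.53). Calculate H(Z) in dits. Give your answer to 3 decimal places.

H(Z) = −Σ p·log₁₀ p.
  −(0.03)·log₁₀(0.03) = 0.0457
  −(0.39)·log₁₀(0.39) = 0.1595
  −(0.05)·log₁₀(0.05) = 0.0651
  −(0.53)·log₁₀(0.53) = 0.1461
Sum: 0.0457 + 0.1595 + 0.0651 + 0.1461 = 0.416 dits.

0.416 dits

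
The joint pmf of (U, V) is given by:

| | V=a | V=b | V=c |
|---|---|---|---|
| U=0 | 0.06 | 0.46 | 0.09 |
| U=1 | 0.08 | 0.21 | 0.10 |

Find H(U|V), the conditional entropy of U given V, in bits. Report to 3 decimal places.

0.929 bits

Chain rule: H(U|V) = H(U,V) − H(V).
Marginals: p(U) = (0.6100, 0.3900), p(V) = (0.1400, 0.6700, 0.1900).
H(U,V) = 2.1680 bits; H(V) = 1.2394 bits.
H(U|V) = 2.1680 − 1.2394 = 0.929 bits.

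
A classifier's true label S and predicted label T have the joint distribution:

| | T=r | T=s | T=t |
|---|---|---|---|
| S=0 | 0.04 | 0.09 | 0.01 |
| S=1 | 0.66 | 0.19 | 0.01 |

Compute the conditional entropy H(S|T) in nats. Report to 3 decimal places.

Chain rule: H(S|T) = H(S,T) − H(T).
Marginals: p(S) = (0.1400, 0.8600), p(T) = (0.7000, 0.2800, 0.0200).
H(S,T) = 1.0274 nats; H(T) = 0.6843 nats.
H(S|T) = 1.0274 − 0.6843 = 0.343 nats.

0.343 nats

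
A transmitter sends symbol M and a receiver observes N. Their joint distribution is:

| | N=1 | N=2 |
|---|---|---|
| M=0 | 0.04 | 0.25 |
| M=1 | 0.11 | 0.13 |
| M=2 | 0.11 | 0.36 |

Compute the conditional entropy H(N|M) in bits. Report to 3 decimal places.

0.776 bits

Marginals: p(M) = (0.2900, 0.2400, 0.4700), p(N) = (0.2600, 0.7400).
H(N|M) = Σ p(M) · H(N|M=·).
  M=0: p=0.2900, H(N|M=0) = 0.5788
  M=1: p=0.2400, H(N|M=1) = 0.9950
  M=2: p=0.4700, H(N|M=2) = 0.7850
Weighted sum = 0.776 bits.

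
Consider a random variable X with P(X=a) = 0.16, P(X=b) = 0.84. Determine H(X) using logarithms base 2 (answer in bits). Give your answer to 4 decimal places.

H(X) = −Σ p·log₂ p.
  −(0.16)·log₂(0.16) = 0.42302
  −(0.84)·log₂(0.84) = 0.21129
Sum: 0.42302 + 0.21129 = 0.6343 bits.

0.6343 bits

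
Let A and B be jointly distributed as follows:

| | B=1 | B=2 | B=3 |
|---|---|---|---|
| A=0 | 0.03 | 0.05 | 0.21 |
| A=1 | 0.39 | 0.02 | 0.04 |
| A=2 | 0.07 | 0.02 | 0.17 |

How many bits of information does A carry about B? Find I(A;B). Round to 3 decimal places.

0.399 bits

Marginals: p(A) = (0.2900, 0.4500, 0.2600), p(B) = (0.4900, 0.0900, 0.4200).
I(A;B) = Σ p(x,y)·log₂[p(x,y)/(p(x)p(y))].
  (0,1): 0.03·log₂(0.2111) = -0.0673
  (0,2): 0.05·log₂(1.9157) = 0.0469
  (0,3): 0.21·log₂(1.7241) = 0.1650
  (1,1): 0.39·log₂(1.7687) = 0.3209
  (1,2): 0.02·log₂(0.4938) = -0.0204
  (1,3): 0.04·log₂(0.2116) = -0.0896
  (2,1): 0.07·log₂(0.5495) = -0.0605
  (2,2): 0.02·log₂(0.8547) = -0.0045
  (2,3): 0.17·log₂(1.5568) = 0.1086
Sum = 0.399 bits.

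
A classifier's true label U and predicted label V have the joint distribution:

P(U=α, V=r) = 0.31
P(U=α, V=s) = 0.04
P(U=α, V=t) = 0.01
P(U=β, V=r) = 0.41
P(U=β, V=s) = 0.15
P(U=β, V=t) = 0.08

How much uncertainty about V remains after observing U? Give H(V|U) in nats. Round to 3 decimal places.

0.737 nats

Chain rule: H(V|U) = H(U,V) − H(U).
Marginals: p(U) = (0.3600, 0.6400), p(V) = (0.7200, 0.1900, 0.0900).
H(U,V) = 1.3901 nats; H(U) = 0.6534 nats.
H(V|U) = 1.3901 − 0.6534 = 0.737 nats.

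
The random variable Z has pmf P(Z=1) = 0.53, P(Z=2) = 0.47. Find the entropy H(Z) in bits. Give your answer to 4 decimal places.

0.9974 bits

H(Z) = −Σ p·log₂ p.
  −(0.53)·log₂(0.53) = 0.48545
  −(0.47)·log₂(0.47) = 0.51196
Sum: 0.48545 + 0.51196 = 0.9974 bits.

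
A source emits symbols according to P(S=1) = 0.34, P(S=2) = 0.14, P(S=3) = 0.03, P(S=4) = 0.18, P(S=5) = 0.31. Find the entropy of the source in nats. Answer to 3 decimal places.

1.419 nats

H(S) = −Σ p·ln p.
  −(0.34)·ln(0.34) = 0.3668
  −(0.14)·ln(0.14) = 0.2753
  −(0.03)·ln(0.03) = 0.1052
  −(0.18)·ln(0.18) = 0.3087
  −(0.31)·ln(0.31) = 0.3631
Sum: 0.3668 + 0.2753 + 0.1052 + 0.3087 + 0.3631 = 1.419 nats.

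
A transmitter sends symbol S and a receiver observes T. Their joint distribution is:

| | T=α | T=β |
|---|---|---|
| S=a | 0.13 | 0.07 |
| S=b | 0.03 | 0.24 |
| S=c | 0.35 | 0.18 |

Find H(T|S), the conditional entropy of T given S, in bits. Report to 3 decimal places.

Chain rule: H(T|S) = H(S,T) − H(S).
Marginals: p(S) = (0.2000, 0.2700, 0.5300), p(T) = (0.5100, 0.4900).
H(S,T) = 2.2725 bits; H(S) = 1.4599 bits.
H(T|S) = 2.2725 − 1.4599 = 0.813 bits.

0.813 bits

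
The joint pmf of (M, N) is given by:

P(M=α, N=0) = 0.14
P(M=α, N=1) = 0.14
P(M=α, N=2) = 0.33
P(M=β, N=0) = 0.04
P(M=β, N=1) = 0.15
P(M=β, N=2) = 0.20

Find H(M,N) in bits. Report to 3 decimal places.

2.383 bits

H(M,N) = −Σ p(x,y)·log₂ p(x,y) over all 6 cells.
  cell (α,0): −0.14·log₂0.14 = 0.3971
  cell (α,1): −0.14·log₂0.14 = 0.3971
  cell (α,2): −0.33·log₂0.33 = 0.5278
  cell (β,0): −0.04·log₂0.04 = 0.1858
  cell (β,1): −0.15·log₂0.15 = 0.4105
  cell (β,2): −0.20·log₂0.20 = 0.4644
Sum = 2.383 bits.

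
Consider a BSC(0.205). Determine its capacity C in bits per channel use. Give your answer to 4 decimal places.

0.2682 bits

Binary symmetric channel: C = 1 − h₂(ε) where h₂ is the binary entropy function.
h₂(0.205) = −0.205·log₂0.205 − 0.795·log₂0.795 = 0.7318.
C = 1 − 0.7318 = 0.2682 bits per channel use.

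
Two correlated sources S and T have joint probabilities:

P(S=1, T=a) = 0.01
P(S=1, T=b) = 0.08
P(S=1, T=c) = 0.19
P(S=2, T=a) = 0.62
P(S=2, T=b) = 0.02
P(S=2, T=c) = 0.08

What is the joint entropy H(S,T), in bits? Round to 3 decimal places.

1.645 bits

H(S,T) = −Σ p(x,y)·log₂ p(x,y) over all 6 cells.
  cell (1,a): −0.01·log₂0.01 = 0.0664
  cell (1,b): −0.08·log₂0.08 = 0.2915
  cell (1,c): −0.19·log₂0.19 = 0.4552
  cell (2,a): −0.62·log₂0.62 = 0.4276
  cell (2,b): −0.02·log₂0.02 = 0.1129
  cell (2,c): −0.08·log₂0.08 = 0.2915
Sum = 1.645 bits.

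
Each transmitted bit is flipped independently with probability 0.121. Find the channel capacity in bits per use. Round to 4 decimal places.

Binary symmetric channel: C = 1 − h₂(ε) where h₂ is the binary entropy function.
h₂(0.121) = −0.121·log₂0.121 − 0.879·log₂0.879 = 0.5322.
C = 1 − 0.5322 = 0.4678 bits per channel use.

0.4678 bits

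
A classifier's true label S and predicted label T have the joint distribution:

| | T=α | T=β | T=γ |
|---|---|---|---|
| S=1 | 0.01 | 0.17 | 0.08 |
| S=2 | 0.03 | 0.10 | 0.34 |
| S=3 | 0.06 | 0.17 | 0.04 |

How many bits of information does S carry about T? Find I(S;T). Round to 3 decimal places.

0.226 bits

Marginals: p(S) = (0.2600, 0.4700, 0.2700), p(T) = (0.1000, 0.4400, 0.4600).
I(S;T) = Σ p(x,y)·log₂[p(x,y)/(p(x)p(y))].
  (1,α): 0.01·log₂(0.3846) = -0.0138
  (1,β): 0.17·log₂(1.4860) = 0.0971
  (1,γ): 0.08·log₂(0.6689) = -0.0464
  (2,α): 0.03·log₂(0.6383) = -0.0194
  (2,β): 0.10·log₂(0.4836) = -0.1048
  (2,γ): 0.34·log₂(1.5726) = 0.2221
  (3,α): 0.06·log₂(2.2222) = 0.0691
  (3,β): 0.17·log₂(1.4310) = 0.0879
  (3,γ): 0.04·log₂(0.3221) = -0.0654
Sum = 0.226 bits.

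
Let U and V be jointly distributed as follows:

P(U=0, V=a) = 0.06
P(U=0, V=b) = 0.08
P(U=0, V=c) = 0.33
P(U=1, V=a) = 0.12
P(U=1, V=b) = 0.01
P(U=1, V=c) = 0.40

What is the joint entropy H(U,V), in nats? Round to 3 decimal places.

1.404 nats

H(U,V) = −Σ p(x,y)·ln p(x,y) over all 6 cells.
  cell (0,a): −0.06·ln0.06 = 0.1688
  cell (0,b): −0.08·ln0.08 = 0.2021
  cell (0,c): −0.33·ln0.33 = 0.3659
  cell (1,a): −0.12·ln0.12 = 0.2544
  cell (1,b): −0.01·ln0.01 = 0.0461
  cell (1,c): −0.40·ln0.40 = 0.3665
Sum = 1.404 nats.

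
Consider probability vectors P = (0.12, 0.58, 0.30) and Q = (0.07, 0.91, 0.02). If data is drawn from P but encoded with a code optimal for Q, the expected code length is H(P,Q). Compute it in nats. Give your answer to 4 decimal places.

H(P,Q) = −Σ p·ln q.
  −0.12·ln(0.07) = 0.31911
  −0.58·ln(0.91) = 0.05470
  −0.30·ln(0.02) = 1.17361
H(P,Q) = 1.5474 nats.

1.5474 nats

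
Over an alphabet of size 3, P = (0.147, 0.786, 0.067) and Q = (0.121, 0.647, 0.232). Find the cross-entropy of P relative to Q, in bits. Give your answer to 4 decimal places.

H(P,Q) = −Σ p·log₂ q.
  −0.147·log₂(0.121) = 0.44790
  −0.786·log₂(0.647) = 0.49374
  −0.067·log₂(0.232) = 0.14122
H(P,Q) = 1.0829 bits.

1.0829 bits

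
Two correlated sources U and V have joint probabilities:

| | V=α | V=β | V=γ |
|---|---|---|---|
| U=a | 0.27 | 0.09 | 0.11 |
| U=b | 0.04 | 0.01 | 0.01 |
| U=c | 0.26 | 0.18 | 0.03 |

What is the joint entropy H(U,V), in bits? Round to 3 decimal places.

2.594 bits

H(U,V) = −Σ p(x,y)·log₂ p(x,y) over all 9 cells.
  cell (a,α): −0.27·log₂0.27 = 0.5100
  cell (a,β): −0.09·log₂0.09 = 0.3127
  cell (a,γ): −0.11·log₂0.11 = 0.3503
  cell (b,α): −0.04·log₂0.04 = 0.1858
  cell (b,β): −0.01·log₂0.01 = 0.0664
  cell (b,γ): −0.01·log₂0.01 = 0.0664
  cell (c,α): −0.26·log₂0.26 = 0.5053
  cell (c,β): −0.18·log₂0.18 = 0.4453
  cell (c,γ): −0.03·log₂0.03 = 0.1518
Sum = 2.594 bits.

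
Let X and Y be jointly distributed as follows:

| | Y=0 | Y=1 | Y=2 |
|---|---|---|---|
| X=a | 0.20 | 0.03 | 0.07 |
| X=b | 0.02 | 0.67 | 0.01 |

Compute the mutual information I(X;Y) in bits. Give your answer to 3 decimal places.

Marginals: p(X) = (0.3000, 0.7000), p(Y) = (0.2200, 0.7000, 0.0800).
I(X;Y) = Σ p(x,y)·log₂[p(x,y)/(p(x)p(y))].
  (a,0): 0.20·log₂(3.0303) = 0.3199
  (a,1): 0.03·log₂(0.1429) = -0.0842
  (a,2): 0.07·log₂(2.9167) = 0.1081
  (b,0): 0.02·log₂(0.1299) = -0.0589
  (b,1): 0.67·log₂(1.3673) = 0.3024
  (b,2): 0.01·log₂(0.1786) = -0.0249
Sum = 0.562 bits.

0.562 bits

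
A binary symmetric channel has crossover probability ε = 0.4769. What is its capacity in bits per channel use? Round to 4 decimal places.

0.0015 bits

Binary symmetric channel: C = 1 − h₂(ε) where h₂ is the binary entropy function.
h₂(0.4769) = −0.4769·log₂0.4769 − 0.5231·log₂0.5231 = 0.9985.
C = 1 − 0.9985 = 0.0015 bits per channel use.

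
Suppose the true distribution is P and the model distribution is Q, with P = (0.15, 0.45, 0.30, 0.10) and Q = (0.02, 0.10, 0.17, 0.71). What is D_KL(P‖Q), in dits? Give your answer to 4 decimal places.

D(P‖Q) = Σ p·log₁₀(p/q).
  0.15·log₁₀(0.15/0.02) = 0.13126
  0.45·log₁₀(0.45/0.10) = 0.29395
  0.30·log₁₀(0.30/0.17) = 0.07400
  0.10·log₁₀(0.10/0.71) = -0.08513
D(P‖Q) = 0.4141 dits.

0.4141 dits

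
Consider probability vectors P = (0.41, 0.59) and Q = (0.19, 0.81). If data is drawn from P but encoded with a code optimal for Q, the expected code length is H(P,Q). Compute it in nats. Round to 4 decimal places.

0.8052 nats

H(P,Q) = −Σ p·ln q.
  −0.41·ln(0.19) = 0.68090
  −0.59·ln(0.81) = 0.12433
H(P,Q) = 0.8052 nats.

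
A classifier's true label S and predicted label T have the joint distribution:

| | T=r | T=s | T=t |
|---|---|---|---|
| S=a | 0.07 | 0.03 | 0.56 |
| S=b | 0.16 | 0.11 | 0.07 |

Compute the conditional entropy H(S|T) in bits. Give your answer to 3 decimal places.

Marginals: p(S) = (0.6600, 0.3400), p(T) = (0.2300, 0.1400, 0.6300).
H(S|T) = Σ p(T) · H(S|T=·).
  T=r: p=0.2300, H(S|T=r) = 0.8865
  T=s: p=0.1400, H(S|T=s) = 0.7496
  T=t: p=0.6300, H(S|T=t) = 0.5033
Weighted sum = 0.626 bits.

0.626 bits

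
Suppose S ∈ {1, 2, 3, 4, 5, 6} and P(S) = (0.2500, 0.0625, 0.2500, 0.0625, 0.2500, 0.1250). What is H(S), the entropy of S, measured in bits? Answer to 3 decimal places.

2.375 bits

H(S) = −Σ p·log₂ p.
  −(0.2500)·log₂(0.2500) = 0.5000
  −(0.0625)·log₂(0.0625) = 0.2500
  −(0.2500)·log₂(0.2500) = 0.5000
  −(0.0625)·log₂(0.0625) = 0.2500
  −(0.2500)·log₂(0.2500) = 0.5000
  −(0.1250)·log₂(0.1250) = 0.3750
Sum: 0.5000 + 0.2500 + 0.5000 + 0.2500 + 0.5000 + 0.3750 = 2.375 bits.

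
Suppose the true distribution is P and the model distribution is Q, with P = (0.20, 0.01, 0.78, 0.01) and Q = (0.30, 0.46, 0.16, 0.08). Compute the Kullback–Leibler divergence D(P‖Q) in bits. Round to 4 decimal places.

D(P‖Q) = Σ p·log₂(p/q).
  0.20·log₂(0.20/0.30) = -0.11699
  0.01·log₂(0.01/0.46) = -0.05524
  0.78·log₂(0.78/0.16) = 1.78261
  0.01·log₂(0.01/0.08) = -0.03000
D(P‖Q) = 1.5804 bits.

1.5804 bits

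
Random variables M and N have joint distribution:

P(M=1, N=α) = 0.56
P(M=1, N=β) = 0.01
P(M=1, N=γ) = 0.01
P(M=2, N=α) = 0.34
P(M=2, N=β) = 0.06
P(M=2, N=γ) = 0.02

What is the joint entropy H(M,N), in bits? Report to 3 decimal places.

1.487 bits

H(M,N) = −Σ p(x,y)·log₂ p(x,y) over all 6 cells.
  cell (1,α): −0.56·log₂0.56 = 0.4684
  cell (1,β): −0.01·log₂0.01 = 0.0664
  cell (1,γ): −0.01·log₂0.01 = 0.0664
  cell (2,α): −0.34·log₂0.34 = 0.5292
  cell (2,β): −0.06·log₂0.06 = 0.2435
  cell (2,γ): −0.02·log₂0.02 = 0.1129
Sum = 1.487 bits.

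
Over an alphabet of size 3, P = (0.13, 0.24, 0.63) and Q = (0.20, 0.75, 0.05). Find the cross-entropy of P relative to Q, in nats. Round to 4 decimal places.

2.1656 nats

H(P,Q) = −Σ p·ln q.
  −0.13·ln(0.20) = 0.20923
  −0.24·ln(0.75) = 0.06904
  −0.63·ln(0.05) = 1.88731
H(P,Q) = 2.1656 nats.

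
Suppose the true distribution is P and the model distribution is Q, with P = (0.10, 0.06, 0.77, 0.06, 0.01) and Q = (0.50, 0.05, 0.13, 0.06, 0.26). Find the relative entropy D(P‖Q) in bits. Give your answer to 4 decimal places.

D(P‖Q) = Σ p·log₂(p/q).
  0.10·log₂(0.10/0.50) = -0.23219
  0.06·log₂(0.06/0.05) = 0.01578
  0.77·log₂(0.77/0.13) = 1.97609
  0.06·log₂(0.06/0.06) = 0.00000
  0.01·log₂(0.01/0.26) = -0.04700
D(P‖Q) = 1.7127 bits.

1.7127 bits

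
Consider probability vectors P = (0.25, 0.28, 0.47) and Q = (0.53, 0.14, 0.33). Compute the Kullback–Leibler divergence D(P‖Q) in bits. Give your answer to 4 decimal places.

D(P‖Q) = Σ p·log₂(p/q).
  0.25·log₂(0.25/0.53) = -0.27102
  0.28·log₂(0.28/0.14) = 0.28000
  0.47·log₂(0.47/0.33) = 0.23979
D(P‖Q) = 0.2488 bits.

0.2488 bits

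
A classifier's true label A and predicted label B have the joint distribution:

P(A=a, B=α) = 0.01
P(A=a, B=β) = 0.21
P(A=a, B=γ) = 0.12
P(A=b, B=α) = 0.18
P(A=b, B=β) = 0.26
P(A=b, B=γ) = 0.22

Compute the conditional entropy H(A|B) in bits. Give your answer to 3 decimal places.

Marginals: p(A) = (0.3400, 0.6600), p(B) = (0.1900, 0.4700, 0.3400).
H(A|B) = Σ p(B) · H(A|B=·).
  B=α: p=0.1900, H(A|B=α) = 0.2975
  B=β: p=0.4700, H(A|B=β) = 0.9918
  B=γ: p=0.3400, H(A|B=γ) = 0.9367
Weighted sum = 0.841 bits.

0.841 bits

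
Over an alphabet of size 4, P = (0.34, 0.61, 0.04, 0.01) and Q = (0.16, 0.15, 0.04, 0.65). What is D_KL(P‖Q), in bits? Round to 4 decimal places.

D(P‖Q) = Σ p·log₂(p/q).
  0.34·log₂(0.34/0.16) = 0.36974
  0.61·log₂(0.61/0.15) = 1.23455
  0.04·log₂(0.04/0.04) = 0.00000
  0.01·log₂(0.01/0.65) = -0.06022
D(P‖Q) = 1.5441 bits.

1.5441 bits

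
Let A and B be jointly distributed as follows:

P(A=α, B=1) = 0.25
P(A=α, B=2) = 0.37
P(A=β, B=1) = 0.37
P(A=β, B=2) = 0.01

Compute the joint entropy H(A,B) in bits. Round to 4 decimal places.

H(A,B) = −Σ p(x,y)·log₂ p(x,y) over all 4 cells.
  cell (α,1): −0.25·log₂0.25 = 0.50000
  cell (α,2): −0.37·log₂0.37 = 0.53073
  cell (β,1): −0.37·log₂0.37 = 0.53073
  cell (β,2): −0.01·log₂0.01 = 0.06644
Sum = 1.6279 bits.

1.6279 bits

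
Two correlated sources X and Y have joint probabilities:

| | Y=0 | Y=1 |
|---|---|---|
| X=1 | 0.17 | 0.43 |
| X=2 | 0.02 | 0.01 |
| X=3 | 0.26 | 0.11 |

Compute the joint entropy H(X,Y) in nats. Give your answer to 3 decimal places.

H(X,Y) = −Σ p(x,y)·ln p(x,y) over all 6 cells.
  cell (1,0): −0.17·ln0.17 = 0.3012
  cell (1,1): −0.43·ln0.43 = 0.3629
  cell (2,0): −0.02·ln0.02 = 0.0782
  cell (2,1): −0.01·ln0.01 = 0.0461
  cell (3,0): −0.26·ln0.26 = 0.3502
  cell (3,1): −0.11·ln0.11 = 0.2428
Sum = 1.381 nats.

1.381 nats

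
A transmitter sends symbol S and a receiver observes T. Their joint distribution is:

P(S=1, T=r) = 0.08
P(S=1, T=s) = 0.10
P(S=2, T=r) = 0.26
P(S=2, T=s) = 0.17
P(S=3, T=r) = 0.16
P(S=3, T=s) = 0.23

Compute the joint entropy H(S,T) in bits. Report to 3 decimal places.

H(S,T) = −Σ p(x,y)·log₂ p(x,y) over all 6 cells.
  cell (1,r): −0.08·log₂0.08 = 0.2915
  cell (1,s): −0.10·log₂0.10 = 0.3322
  cell (2,r): −0.26·log₂0.26 = 0.5053
  cell (2,s): −0.17·log₂0.17 = 0.4346
  cell (3,r): −0.16·log₂0.16 = 0.4230
  cell (3,s): −0.23·log₂0.23 = 0.4877
Sum = 2.474 bits.

2.474 bits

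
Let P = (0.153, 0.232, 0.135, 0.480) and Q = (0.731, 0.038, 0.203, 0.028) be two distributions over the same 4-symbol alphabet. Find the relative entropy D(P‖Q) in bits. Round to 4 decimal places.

2.1486 bits

D(P‖Q) = Σ p·log₂(p/q).
  0.153·log₂(0.153/0.731) = -0.34522
  0.232·log₂(0.232/0.038) = 0.60553
  0.135·log₂(0.135/0.203) = -0.07945
  0.480·log₂(0.480/0.028) = 1.96778
D(P‖Q) = 2.1486 bits.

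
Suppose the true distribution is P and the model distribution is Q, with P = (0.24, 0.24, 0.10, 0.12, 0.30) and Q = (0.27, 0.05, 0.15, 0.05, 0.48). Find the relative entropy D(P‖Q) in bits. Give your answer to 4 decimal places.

0.3920 bits

D(P‖Q) = Σ p·log₂(p/q).
  0.24·log₂(0.24/0.27) = -0.04078
  0.24·log₂(0.24/0.05) = 0.54313
  0.10·log₂(0.10/0.15) = -0.05850
  0.12·log₂(0.12/0.05) = 0.15156
  0.30·log₂(0.30/0.48) = -0.20342
D(P‖Q) = 0.3920 bits.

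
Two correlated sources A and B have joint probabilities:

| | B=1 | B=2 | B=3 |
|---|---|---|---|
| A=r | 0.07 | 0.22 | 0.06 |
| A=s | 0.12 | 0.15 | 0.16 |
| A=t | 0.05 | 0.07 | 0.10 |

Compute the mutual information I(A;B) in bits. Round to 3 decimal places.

Marginals: p(A) = (0.3500, 0.4300, 0.2200), p(B) = (0.2400, 0.4400, 0.3200).
I(A;B) = Σ p(x,y)·log₂[p(x,y)/(p(x)p(y))].
  (r,1): 0.07·log₂(0.8333) = -0.0184
  (r,2): 0.22·log₂(1.4286) = 0.1132
  (r,3): 0.06·log₂(0.5357) = -0.0540
  (s,1): 0.12·log₂(1.1628) = 0.0261
  (s,2): 0.15·log₂(0.7928) = -0.0502
  (s,3): 0.16·log₂(1.1628) = 0.0348
  (t,1): 0.05·log₂(0.9470) = -0.0039
  (t,2): 0.07·log₂(0.7231) = -0.0327
  (t,3): 0.10·log₂(1.4205) = 0.0506
Sum = 0.065 bits.

0.065 bits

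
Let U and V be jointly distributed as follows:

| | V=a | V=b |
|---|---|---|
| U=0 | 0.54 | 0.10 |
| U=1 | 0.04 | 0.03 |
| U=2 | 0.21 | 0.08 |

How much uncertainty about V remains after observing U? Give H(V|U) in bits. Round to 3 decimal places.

0.716 bits

Marginals: p(U) = (0.6400, 0.0700, 0.2900), p(V) = (0.7900, 0.2100).
H(V|U) = Σ p(U) · H(V|U=·).
  U=0: p=0.6400, H(V|U=0) = 0.6253
  U=1: p=0.0700, H(V|U=1) = 0.9852
  U=2: p=0.2900, H(V|U=2) = 0.8498
Weighted sum = 0.716 bits.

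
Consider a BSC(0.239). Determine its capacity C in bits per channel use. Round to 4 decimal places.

0.2066 bits

Binary symmetric channel: C = 1 − h₂(ε) where h₂ is the binary entropy function.
h₂(0.239) = −0.239·log₂0.239 − 0.761·log₂0.761 = 0.7934.
C = 1 − 0.7934 = 0.2066 bits per channel use.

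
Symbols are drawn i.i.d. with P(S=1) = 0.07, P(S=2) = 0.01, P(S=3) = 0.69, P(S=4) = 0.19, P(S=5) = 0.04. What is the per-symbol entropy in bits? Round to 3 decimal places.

1.345 bits

H(S) = −Σ p·log₂ p.
  −(0.07)·log₂(0.07) = 0.2686
  −(0.01)·log₂(0.01) = 0.0664
  −(0.69)·log₂(0.69) = 0.3694
  −(0.19)·log₂(0.19) = 0.4552
  −(0.04)·log₂(0.04) = 0.1858
Sum: 0.2686 + 0.0664 + 0.3694 + 0.4552 + 0.1858 = 1.345 bits.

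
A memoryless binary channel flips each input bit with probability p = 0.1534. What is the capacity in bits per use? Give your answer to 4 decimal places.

0.3817 bits

Binary symmetric channel: C = 1 − h₂(ε) where h₂ is the binary entropy function.
h₂(0.1534) = −0.1534·log₂0.1534 − 0.8466·log₂0.8466 = 0.6183.
C = 1 − 0.6183 = 0.3817 bits per channel use.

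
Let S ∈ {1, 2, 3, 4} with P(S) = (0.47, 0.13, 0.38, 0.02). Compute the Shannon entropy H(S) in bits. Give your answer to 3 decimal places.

1.538 bits

H(S) = −Σ p·log₂ p.
  −(0.47)·log₂(0.47) = 0.5120
  −(0.13)·log₂(0.13) = 0.3826
  −(0.38)·log₂(0.38) = 0.5305
  −(0.02)·log₂(0.02) = 0.1129
Sum: 0.5120 + 0.3826 + 0.5305 + 0.1129 = 1.538 bits.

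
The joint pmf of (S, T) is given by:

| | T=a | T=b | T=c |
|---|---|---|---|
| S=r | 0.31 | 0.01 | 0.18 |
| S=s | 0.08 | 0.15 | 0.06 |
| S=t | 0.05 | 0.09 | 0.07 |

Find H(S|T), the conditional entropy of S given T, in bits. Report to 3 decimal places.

1.233 bits

Marginals: p(S) = (0.5000, 0.2900, 0.2100), p(T) = (0.4400, 0.2500, 0.3100).
H(S|T) = Σ p(T) · H(S|T=·).
  T=a: p=0.4400, H(S|T=a) = 1.1597
  T=b: p=0.2500, H(S|T=b) = 1.1585
  T=c: p=0.3100, H(S|T=c) = 1.3987
Weighted sum = 1.233 bits.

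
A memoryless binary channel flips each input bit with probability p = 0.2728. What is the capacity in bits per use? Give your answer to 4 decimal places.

Binary symmetric channel: C = 1 − h₂(ε) where h₂ is the binary entropy function.
h₂(0.2728) = −0.2728·log₂0.2728 − 0.7272·log₂0.7272 = 0.8455.
C = 1 − 0.8455 = 0.1545 bits per channel use.

0.1545 bits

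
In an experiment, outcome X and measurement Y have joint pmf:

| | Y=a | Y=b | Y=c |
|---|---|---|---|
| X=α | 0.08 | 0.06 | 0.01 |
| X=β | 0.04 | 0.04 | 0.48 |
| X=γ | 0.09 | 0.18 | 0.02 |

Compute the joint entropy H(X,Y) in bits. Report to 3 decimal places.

2.352 bits

H(X,Y) = −Σ p(x,y)·log₂ p(x,y) over all 9 cells.
  cell (α,a): −0.08·log₂0.08 = 0.2915
  cell (α,b): −0.06·log₂0.06 = 0.2435
  cell (α,c): −0.01·log₂0.01 = 0.0664
  cell (β,a): −0.04·log₂0.04 = 0.1858
  cell (β,b): −0.04·log₂0.04 = 0.1858
  cell (β,c): −0.48·log₂0.48 = 0.5083
  cell (γ,a): −0.09·log₂0.09 = 0.3127
  cell (γ,b): −0.18·log₂0.18 = 0.4453
  cell (γ,c): −0.02·log₂0.02 = 0.1129
Sum = 2.352 bits.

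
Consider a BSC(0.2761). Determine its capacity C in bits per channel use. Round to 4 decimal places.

Binary symmetric channel: C = 1 − h₂(ε) where h₂ is the binary entropy function.
h₂(0.2761) = −0.2761·log₂0.2761 − 0.7239·log₂0.7239 = 0.8501.
C = 1 − 0.8501 = 0.1499 bits per channel use.

0.1499 bits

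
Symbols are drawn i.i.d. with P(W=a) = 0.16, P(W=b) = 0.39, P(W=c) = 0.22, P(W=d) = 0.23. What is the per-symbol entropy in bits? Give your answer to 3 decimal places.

H(W) = −Σ p·log₂ p.
  −(0.16)·log₂(0.16) = 0.4230
  −(0.39)·log₂(0.39) = 0.5298
  −(0.22)·log₂(0.22) = 0.4806
  −(0.23)·log₂(0.23) = 0.4877
Sum: 0.4230 + 0.5298 + 0.4806 + 0.4877 = 1.921 bits.

1.921 bits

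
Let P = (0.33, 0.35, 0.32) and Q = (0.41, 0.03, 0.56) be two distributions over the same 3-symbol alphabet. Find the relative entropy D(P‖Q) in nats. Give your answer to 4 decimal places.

D(P‖Q) = Σ p·ln(p/q).
  0.33·ln(0.33/0.41) = -0.07163
  0.35·ln(0.35/0.03) = 0.85986
  0.32·ln(0.32/0.56) = -0.17908
D(P‖Q) = 0.6091 nats.

0.6091 nats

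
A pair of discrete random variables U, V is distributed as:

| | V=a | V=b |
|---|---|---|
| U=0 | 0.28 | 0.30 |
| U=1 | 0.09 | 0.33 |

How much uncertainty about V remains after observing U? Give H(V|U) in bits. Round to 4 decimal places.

Chain rule: H(V|U) = H(U,V) − H(U).
Marginals: p(U) = (0.5800, 0.4200), p(V) = (0.3700, 0.6300).
H(U,V) = 1.8758 bits; H(U) = 0.9815 bits.
H(V|U) = 1.8758 − 0.9815 = 0.8943 bits.

0.8943 bits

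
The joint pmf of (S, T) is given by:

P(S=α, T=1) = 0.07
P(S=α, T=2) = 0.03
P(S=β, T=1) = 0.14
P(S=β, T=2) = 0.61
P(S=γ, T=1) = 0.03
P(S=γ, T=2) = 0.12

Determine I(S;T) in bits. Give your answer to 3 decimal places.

0.078 bits

Marginals: p(S) = (0.1000, 0.7500, 0.1500), p(T) = (0.2400, 0.7600).
I(S;T) = Σ p(x,y)·log₂[p(x,y)/(p(x)p(y))].
  (α,1): 0.07·log₂(2.9167) = 0.1081
  (α,2): 0.03·log₂(0.3947) = -0.0402
  (β,1): 0.14·log₂(0.7778) = -0.0508
  (β,2): 0.61·log₂(1.0702) = 0.0597
  (γ,1): 0.03·log₂(0.8333) = -0.0079
  (γ,2): 0.12·log₂(1.0526) = 0.0089
Sum = 0.078 bits.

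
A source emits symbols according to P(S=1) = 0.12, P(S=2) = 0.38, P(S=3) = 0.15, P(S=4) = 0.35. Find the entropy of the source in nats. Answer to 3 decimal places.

H(S) = −Σ p·ln p.
  −(0.12)·ln(0.12) = 0.2544
  −(0.38)·ln(0.38) = 0.3677
  −(0.15)·ln(0.15) = 0.2846
  −(0.35)·ln(0.35) = 0.3674
Sum: 0.2544 + 0.3677 + 0.2846 + 0.3674 = 1.274 nats.

1.274 nats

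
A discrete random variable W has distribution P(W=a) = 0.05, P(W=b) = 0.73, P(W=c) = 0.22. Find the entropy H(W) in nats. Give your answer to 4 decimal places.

0.7126 nats

H(W) = −Σ p·ln p.
  −(0.05)·ln(0.05) = 0.14979
  −(0.73)·ln(0.73) = 0.22974
  −(0.22)·ln(0.22) = 0.33311
Sum: 0.14979 + 0.22974 + 0.33311 = 0.7126 nats.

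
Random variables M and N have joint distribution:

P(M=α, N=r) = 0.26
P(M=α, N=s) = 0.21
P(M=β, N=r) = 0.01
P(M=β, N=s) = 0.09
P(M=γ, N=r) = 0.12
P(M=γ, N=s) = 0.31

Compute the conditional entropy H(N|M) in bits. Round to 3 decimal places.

0.880 bits

Marginals: p(M) = (0.4700, 0.1000, 0.4300), p(N) = (0.3900, 0.6100).
H(N|M) = Σ p(M) · H(N|M=·).
  M=α: p=0.4700, H(N|M=α) = 0.9918
  M=β: p=0.1000, H(N|M=β) = 0.4690
  M=γ: p=0.4300, H(N|M=γ) = 0.8542
Weighted sum = 0.880 bits.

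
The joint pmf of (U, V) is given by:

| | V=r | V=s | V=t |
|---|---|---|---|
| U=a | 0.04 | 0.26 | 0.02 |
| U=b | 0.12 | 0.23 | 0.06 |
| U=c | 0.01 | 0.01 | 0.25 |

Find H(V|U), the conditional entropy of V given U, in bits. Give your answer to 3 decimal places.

Chain rule: H(V|U) = H(U,V) − H(U).
Marginals: p(U) = (0.3200, 0.4100, 0.2700), p(V) = (0.1700, 0.5000, 0.3300).
H(U,V) = 2.5351 bits; H(U) = 1.5634 bits.
H(V|U) = 2.5351 − 1.5634 = 0.972 bits.

0.972 bits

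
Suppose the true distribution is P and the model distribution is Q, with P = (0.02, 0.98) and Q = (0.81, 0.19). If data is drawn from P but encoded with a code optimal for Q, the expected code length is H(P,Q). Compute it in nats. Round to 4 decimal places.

1.6317 nats

H(P,Q) = −Σ p·ln q.
  −0.02·ln(0.81) = 0.00421
  −0.98·ln(0.19) = 1.62752
H(P,Q) = 1.6317 nats.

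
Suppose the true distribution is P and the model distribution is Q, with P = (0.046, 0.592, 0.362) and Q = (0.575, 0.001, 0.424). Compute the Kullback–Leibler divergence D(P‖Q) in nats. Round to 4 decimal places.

3.6056 nats

D(P‖Q) = Σ p·ln(p/q).
  0.046·ln(0.046/0.575) = -0.11618
  0.592·ln(0.592/0.001) = 3.77904
  0.362·ln(0.362/0.424) = -0.05723
D(P‖Q) = 3.6056 nats.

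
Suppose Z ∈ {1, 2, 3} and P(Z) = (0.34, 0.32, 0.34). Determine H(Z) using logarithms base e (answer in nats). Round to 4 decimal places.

1.0982 nats

H(Z) = −Σ p·ln p.
  −(0.34)·ln(0.34) = 0.36680
  −(0.32)·ln(0.32) = 0.36462
  −(0.34)·ln(0.34) = 0.36680
Sum: 0.36680 + 0.36462 + 0.36680 = 1.0982 nats.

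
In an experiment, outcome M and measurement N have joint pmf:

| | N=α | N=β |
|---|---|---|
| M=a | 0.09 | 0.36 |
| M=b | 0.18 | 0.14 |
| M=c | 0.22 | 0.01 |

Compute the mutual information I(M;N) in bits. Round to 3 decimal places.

0.299 bits

Marginals: p(M) = (0.4500, 0.3200, 0.2300), p(N) = (0.4900, 0.5100).
I(M;N) = H(M) + H(N) − H(M,N).
H(M) = 1.5321, H(N) = 0.9997, H(M,N) = 2.2327.
I(M;N) = 1.5321 + 0.9997 − 2.2327 = 0.299 bits.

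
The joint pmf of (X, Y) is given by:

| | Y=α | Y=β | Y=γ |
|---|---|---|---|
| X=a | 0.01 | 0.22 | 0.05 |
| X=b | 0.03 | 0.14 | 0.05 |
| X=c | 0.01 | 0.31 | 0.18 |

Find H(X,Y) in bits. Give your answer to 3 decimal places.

H(X,Y) = −Σ p(x,y)·log₂ p(x,y) over all 9 cells.
  cell (a,α): −0.01·log₂0.01 = 0.0664
  cell (a,β): −0.22·log₂0.22 = 0.4806
  cell (a,γ): −0.05·log₂0.05 = 0.2161
  cell (b,α): −0.03·log₂0.03 = 0.1518
  cell (b,β): −0.14·log₂0.14 = 0.3971
  cell (b,γ): −0.05·log₂0.05 = 0.2161
  cell (c,α): −0.01·log₂0.01 = 0.0664
  cell (c,β): −0.31·log₂0.31 = 0.5238
  cell (c,γ): −0.18·log₂0.18 = 0.4453
Sum = 2.564 bits.

2.564 bits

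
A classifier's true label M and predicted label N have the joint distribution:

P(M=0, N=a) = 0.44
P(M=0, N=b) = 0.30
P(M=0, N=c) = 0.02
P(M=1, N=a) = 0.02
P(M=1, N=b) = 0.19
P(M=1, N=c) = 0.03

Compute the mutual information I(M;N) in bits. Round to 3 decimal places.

0.156 bits

Marginals: p(M) = (0.7600, 0.2400), p(N) = (0.4600, 0.4900, 0.0500).
I(M;N) = Σ p(x,y)·log₂[p(x,y)/(p(x)p(y))].
  (0,a): 0.44·log₂(1.2586) = 0.1460
  (0,b): 0.30·log₂(0.8056) = -0.0936
  (0,c): 0.02·log₂(0.5263) = -0.0185
  (1,a): 0.02·log₂(0.1812) = -0.0493
  (1,b): 0.19·log₂(1.6156) = 0.1315
  (1,c): 0.03·log₂(2.5000) = 0.0397
Sum = 0.156 bits.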